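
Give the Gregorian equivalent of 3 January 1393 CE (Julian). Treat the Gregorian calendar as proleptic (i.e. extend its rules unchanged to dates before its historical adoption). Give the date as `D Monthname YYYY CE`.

At this point the Julian calendar is 8 days behind the Gregorian.
3 January 1393 Julian + 8 days → 11 January 1393 Gregorian.

11 January 1393 CE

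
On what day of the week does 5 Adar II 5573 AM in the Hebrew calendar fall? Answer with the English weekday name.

In the Gregorian calendar this is 7 March 1813 (JDN 2383310).
JDN 2383310 mod 7 = 6, and JDN 0 was a Monday, so this is a Sunday.

Sunday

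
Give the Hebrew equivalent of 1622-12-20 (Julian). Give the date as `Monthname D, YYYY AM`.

Tevet 27, 5383 AM

Julian Day Number of the source date = 2313847.
Converting JDN 2313847 to the Hebrew calendar gives 27 Tevet 5383 AM.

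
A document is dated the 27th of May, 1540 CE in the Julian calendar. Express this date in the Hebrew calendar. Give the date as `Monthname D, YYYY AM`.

Sivan 21, 5300 AM

The source date corresponds to 6 June 1540 in the proleptic Gregorian calendar (JDN 2283690).
That day falls on 21 Sivan 5300 AM in the Hebrew calendar.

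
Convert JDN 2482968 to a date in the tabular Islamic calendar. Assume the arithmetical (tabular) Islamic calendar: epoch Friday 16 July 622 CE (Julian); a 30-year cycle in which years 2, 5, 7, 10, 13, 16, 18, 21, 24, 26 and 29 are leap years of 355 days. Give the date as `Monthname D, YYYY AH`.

The Gregorian equivalent of JDN 2482968 is 12 January 2086.
In the tabular Islamic calendar that day is Jumada al-Awwal 26, 1509 AH.

Jumada al-Awwal 26, 1509 AH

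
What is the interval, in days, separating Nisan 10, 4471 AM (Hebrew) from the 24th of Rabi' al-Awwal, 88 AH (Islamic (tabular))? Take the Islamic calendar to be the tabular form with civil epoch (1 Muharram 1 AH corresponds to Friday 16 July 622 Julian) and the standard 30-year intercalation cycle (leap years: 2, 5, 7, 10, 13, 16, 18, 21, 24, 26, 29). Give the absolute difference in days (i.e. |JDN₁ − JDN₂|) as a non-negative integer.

JDN of the first date = 1980842.
JDN of the second date = 1979352.
|1979352 − 1980842| = 1490.

1490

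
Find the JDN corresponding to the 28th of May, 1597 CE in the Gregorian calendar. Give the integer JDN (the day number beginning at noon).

2304500

JDN 2400001 is 17 November 1858 CE (Gregorian), MJD 0; the target day is −95501 days from there, so JDN = 2304500.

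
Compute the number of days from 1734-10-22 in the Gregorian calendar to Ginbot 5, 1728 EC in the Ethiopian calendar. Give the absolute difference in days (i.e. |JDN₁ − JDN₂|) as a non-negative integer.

JDN of the first date = 2354685.
JDN of the second date = 2355252.
|2355252 − 2354685| = 567.

567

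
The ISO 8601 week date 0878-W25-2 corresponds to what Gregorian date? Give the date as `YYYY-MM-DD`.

0878-06-21

ISO week 1 of 878 is the week containing the first Thursday of 878.
Week 25, day 2 (Tuesday) lands on 0878-06-21.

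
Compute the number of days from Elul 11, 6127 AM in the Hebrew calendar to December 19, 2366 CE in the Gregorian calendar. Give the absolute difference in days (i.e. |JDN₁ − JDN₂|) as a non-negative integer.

First date → JDN 2585837; second date → JDN 2585576.
The interval is |2585837 − 2585576| = 261 days.

261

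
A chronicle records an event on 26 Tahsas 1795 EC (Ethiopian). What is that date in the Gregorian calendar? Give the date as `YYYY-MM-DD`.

Both dates share Julian Day Number 2379594; in the Gregorian calendar that is 3 January 1803 CE.

1803-01-03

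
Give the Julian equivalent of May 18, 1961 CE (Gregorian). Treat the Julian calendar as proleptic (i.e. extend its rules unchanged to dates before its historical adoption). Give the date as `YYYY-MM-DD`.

1961-05-05

For dates in this range the Gregorian date is 13 days ahead of the Julian.
18 May 1961 Gregorian − 13 days → 5 May 1961 Julian.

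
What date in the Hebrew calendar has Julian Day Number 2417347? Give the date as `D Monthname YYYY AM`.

21 Iyar 5666 AM

JDN 2417347 is 16 May 1906 in the Gregorian calendar.
In the Hebrew calendar that day is 21 Iyar 5666 AM.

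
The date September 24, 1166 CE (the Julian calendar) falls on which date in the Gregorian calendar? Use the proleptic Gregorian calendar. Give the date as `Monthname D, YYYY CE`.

The Julian–Gregorian offset here is 7 days (Julian trailing).
24 September 1166 Julian + 7 days → 1 October 1166 Gregorian.

October 1, 1166 CE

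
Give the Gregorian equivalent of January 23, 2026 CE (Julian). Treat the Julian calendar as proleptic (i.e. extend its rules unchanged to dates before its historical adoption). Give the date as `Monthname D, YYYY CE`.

At this point the Julian calendar is 13 days behind the Gregorian.
23 January 2026 Julian + 13 days → 5 February 2026 Gregorian.

February 5, 2026 CE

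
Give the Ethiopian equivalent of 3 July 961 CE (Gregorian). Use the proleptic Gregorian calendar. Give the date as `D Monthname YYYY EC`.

Both dates share Julian Day Number 2072242; in the Ethiopian calendar that is 4 Hamle 953 EC.

4 Hamle 953 EC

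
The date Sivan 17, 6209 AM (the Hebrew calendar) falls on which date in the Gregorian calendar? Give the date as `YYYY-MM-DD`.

Both dates share Julian Day Number 2615698; in the Gregorian calendar that is 8 June 2449 CE.

2449-06-08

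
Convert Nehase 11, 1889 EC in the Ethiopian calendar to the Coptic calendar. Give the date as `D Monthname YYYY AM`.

Both dates share Julian Day Number 2414153; in the Coptic calendar that is 11 Mesori 1613 AM.

11 Mesori 1613 AM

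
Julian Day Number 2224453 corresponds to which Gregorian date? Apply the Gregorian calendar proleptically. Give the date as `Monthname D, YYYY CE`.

Counting from JDN 2299161 = 15 Oct 1582 gives an offset of -74708 days.

March 30, 1378 CE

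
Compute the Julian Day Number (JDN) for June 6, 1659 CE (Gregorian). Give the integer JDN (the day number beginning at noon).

JDN 2400001 is 17 November 1858 CE (Gregorian), MJD 0; the target day is −72847 days from there, so JDN = 2327154.

2327154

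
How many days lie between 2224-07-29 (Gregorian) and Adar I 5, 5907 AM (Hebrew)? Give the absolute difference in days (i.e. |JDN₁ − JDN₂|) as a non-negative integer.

28298

JDN of the first date = 2533569.
JDN of the second date = 2505271.
|2505271 − 2533569| = 28298.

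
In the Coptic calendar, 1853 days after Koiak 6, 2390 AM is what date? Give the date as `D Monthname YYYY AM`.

The starting date is JDN 2697707; 2697707 + 1853 = 2699560.
JDN 2699560 corresponds to 3 Tobi 2395 AM.

3 Tobi 2395 AM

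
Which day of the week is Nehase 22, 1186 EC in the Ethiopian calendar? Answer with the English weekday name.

Equivalently 22 August 1194 Gregorian, JDN 2157393.
2157393 ≡ 0 (mod 7); counting from Monday = 0 gives Monday.

Monday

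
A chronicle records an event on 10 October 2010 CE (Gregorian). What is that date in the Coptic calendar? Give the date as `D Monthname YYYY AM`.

Julian Day Number of the source date = 2455480.
Converting JDN 2455480 to the Coptic calendar gives 30 Thout 1727 AM.

30 Thout 1727 AM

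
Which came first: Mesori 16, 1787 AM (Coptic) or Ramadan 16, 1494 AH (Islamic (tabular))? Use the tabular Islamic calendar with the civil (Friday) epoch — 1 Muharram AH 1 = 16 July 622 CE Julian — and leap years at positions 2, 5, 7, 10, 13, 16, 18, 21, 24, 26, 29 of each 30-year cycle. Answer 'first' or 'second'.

first

The two dates have Julian Day Numbers 2477711 and 2477760 respectively.
Since 2477711 < 2477760, the first date comes first.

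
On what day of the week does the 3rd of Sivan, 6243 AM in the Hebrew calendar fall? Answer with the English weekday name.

In the Gregorian calendar this is 8 June 2483 (JDN 2628116).
Since JDN mod 7 = 1 (0 = Monday), the day is Tuesday.

Tuesday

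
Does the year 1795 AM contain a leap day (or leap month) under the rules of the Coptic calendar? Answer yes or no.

1795 mod 4 = 3; in the Coptic calendar a year is leap when year mod 4 = 3, so it is a leap year.

yes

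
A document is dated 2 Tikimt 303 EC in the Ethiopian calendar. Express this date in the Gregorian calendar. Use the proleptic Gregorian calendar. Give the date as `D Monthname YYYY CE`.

30 September 310 CE

Both dates share Julian Day Number 1834557; in the Gregorian calendar that is 30 September 310 CE.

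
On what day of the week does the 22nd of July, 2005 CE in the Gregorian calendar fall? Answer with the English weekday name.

2453574 ≡ 4 (mod 7); counting from Monday = 0 gives Friday.

Friday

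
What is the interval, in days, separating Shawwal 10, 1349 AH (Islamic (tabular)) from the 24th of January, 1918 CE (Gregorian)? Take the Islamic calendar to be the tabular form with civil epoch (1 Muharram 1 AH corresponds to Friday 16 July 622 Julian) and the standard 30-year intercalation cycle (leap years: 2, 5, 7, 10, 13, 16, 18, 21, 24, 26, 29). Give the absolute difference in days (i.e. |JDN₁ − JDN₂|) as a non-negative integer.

4783

First date → JDN 2426401; second date → JDN 2421618.
The interval is |2426401 − 2421618| = 4783 days.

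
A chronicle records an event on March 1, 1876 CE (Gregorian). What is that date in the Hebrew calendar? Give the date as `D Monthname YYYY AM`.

Both dates share Julian Day Number 2406315; in the Hebrew calendar that is 5 Adar 5636 AM.

5 Adar 5636 AM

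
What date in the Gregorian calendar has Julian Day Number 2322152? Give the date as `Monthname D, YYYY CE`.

Counting from JDN 2299161 = 15 Oct 1582 gives an offset of 22991 days.

September 25, 1645 CE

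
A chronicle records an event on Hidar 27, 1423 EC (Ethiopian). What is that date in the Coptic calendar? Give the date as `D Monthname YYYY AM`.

Both dates share Julian Day Number 2243692; in the Coptic calendar that is 27 Hathor 1147 AM.

27 Hathor 1147 AM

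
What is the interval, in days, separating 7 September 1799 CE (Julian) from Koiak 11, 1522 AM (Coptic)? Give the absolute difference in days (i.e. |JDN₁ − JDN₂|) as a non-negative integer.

2283

JDN of the first date = 2378392.
JDN of the second date = 2380675.
|2380675 − 2378392| = 2283.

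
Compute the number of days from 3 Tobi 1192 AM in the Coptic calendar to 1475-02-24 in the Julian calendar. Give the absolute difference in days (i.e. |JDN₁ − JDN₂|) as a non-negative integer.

First date → JDN 2260165; second date → JDN 2259856.
The interval is |2260165 − 2259856| = 309 days.

309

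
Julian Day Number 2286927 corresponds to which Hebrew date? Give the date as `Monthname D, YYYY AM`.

Nisan 9, 5309 AM

JDN 2286927 is 17 April 1549 in the proleptic Gregorian calendar.
In the Hebrew calendar that day is Nisan 9, 5309 AM.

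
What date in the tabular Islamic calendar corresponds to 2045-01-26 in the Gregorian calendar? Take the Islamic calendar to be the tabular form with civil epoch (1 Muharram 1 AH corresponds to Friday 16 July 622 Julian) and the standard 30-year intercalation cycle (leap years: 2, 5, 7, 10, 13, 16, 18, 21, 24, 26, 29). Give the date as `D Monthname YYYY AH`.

Julian Day Number of the source date = 2468007.
Converting JDN 2468007 to the tabular Islamic calendar gives 7 Rabi' al-Awwal 1467 AH.

7 Rabi' al-Awwal 1467 AH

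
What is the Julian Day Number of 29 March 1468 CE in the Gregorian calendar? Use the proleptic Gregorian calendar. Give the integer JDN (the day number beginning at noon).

JDN 2400001 is 17 November 1858 CE (Gregorian), MJD 0; the target day is −142677 days from there, so JDN = 2257324.

2257324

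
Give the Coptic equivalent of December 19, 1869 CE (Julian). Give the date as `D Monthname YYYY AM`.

23 Koiak 1586 AM

The source date corresponds to 31 December 1869 in the Gregorian calendar (JDN 2404063).
That day falls on 23 Koiak 1586 AM in the Coptic calendar.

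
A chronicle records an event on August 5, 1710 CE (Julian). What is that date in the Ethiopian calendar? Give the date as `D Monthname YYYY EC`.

The source date corresponds to 16 August 1710 in the Gregorian calendar (JDN 2345852).
That day falls on 12 Nehase 1702 EC in the Ethiopian calendar.

12 Nehase 1702 EC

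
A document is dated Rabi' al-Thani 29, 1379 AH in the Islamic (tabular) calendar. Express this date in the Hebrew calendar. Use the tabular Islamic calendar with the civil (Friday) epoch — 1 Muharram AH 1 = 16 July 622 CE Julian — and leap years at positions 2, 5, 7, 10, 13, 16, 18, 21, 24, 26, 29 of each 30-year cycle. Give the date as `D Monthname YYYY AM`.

Julian Day Number of the source date = 2436874.
Converting JDN 2436874 to the Hebrew calendar gives 30 Tishrei 5720 AM.

30 Tishrei 5720 AM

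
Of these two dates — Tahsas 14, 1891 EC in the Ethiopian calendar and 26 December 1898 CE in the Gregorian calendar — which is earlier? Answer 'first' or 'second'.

first

Converting both to JDN: 2414646 vs 2414650; the smaller is the first.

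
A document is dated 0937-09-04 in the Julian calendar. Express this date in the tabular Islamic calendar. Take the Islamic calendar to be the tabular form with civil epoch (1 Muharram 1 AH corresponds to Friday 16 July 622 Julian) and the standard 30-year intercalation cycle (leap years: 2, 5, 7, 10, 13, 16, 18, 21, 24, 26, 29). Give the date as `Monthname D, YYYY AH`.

Shawwal 24, 325 AH

Julian Day Number of the source date = 2063544.
Converting JDN 2063544 to the tabular Islamic calendar gives 24 Shawwal 325 AH.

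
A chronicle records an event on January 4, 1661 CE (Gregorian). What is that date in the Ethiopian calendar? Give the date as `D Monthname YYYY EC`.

29 Tahsas 1653 EC

Both dates share Julian Day Number 2327732; in the Ethiopian calendar that is 29 Tahsas 1653 EC.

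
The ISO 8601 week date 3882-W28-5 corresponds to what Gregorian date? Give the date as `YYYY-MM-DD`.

ISO week 1 of 3882 is the week containing the first Thursday of 3882.
Week 28, day 5 (Friday) lands on 3882-07-14.

3882-07-14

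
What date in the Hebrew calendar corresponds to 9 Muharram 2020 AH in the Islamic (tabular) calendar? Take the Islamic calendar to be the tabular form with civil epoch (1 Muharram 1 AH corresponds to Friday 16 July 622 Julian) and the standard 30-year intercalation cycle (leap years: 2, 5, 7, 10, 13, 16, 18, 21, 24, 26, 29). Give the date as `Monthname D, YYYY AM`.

Both dates share Julian Day Number 2663914; in the Hebrew calendar that is 10 Sivan 6341 AM.

Sivan 10, 6341 AM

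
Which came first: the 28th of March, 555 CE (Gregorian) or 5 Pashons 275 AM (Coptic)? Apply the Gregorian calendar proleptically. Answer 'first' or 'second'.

The two dates have Julian Day Numbers 1923856 and 1925352 respectively.
Since 1923856 < 1925352, the first date comes first.

first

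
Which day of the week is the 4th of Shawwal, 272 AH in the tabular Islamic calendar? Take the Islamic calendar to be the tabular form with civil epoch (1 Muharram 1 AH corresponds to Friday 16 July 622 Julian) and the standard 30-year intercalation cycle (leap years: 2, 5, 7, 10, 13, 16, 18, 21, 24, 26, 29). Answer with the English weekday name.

In the proleptic Gregorian calendar this is 18 March 886 (JDN 2044742).
Since JDN mod 7 = 0 (0 = Monday), the day is Monday.

Monday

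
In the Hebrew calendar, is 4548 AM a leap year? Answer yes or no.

Hebrew year 4548 is year 7 of its 19-year Metonic cycle; leap years are at positions 3, 6, 8, 11, 14, 17, 19, so it is a common year (12 months).

no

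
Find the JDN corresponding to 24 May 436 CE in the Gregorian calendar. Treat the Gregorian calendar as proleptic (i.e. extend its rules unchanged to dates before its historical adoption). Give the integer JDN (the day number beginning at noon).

1880450

JDN 2451545 is 1 January 2000 CE (Gregorian); the target day is −571095 days from there, so JDN = 1880450.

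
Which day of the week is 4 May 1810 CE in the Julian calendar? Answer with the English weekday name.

Wednesday

This is JDN 2382284 (16 May 1810 Gregorian).
JDN 2382284 mod 7 = 2, and JDN 0 was a Monday, so this is a Wednesday.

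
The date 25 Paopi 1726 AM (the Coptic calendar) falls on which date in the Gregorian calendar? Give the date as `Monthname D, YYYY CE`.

Both dates share Julian Day Number 2455140; in the Gregorian calendar that is 4 November 2009 CE.

November 4, 2009 CE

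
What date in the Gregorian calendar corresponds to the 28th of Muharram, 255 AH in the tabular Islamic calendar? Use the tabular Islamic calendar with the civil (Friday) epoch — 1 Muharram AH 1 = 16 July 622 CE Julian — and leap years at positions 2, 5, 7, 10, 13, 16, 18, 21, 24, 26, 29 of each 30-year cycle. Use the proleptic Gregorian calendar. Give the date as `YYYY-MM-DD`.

Julian Day Number of the source date = 2038476.
Converting JDN 2038476 to the Gregorian calendar gives 20 January 869 CE.

0869-01-20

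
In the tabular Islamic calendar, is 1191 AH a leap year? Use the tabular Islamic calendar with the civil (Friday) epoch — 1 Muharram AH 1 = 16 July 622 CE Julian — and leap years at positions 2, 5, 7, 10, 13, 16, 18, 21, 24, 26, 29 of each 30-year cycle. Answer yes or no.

Year 1191 AH is year 21 of its 30-year cycle; leap positions are 2, 5, 7, 10, 13, 16, 18, 21, 24, 26, 29, so it is a leap year (355 days).

yes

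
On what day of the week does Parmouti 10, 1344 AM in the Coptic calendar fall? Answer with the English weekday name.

Equivalently 15 April 1628 Gregorian, JDN 2315780.
Since JDN mod 7 = 5 (0 = Monday), the day is Saturday.

Saturday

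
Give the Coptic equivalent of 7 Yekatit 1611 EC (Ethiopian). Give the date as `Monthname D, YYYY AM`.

Both dates share Julian Day Number 2312429; in the Coptic calendar that is 7 Meshir 1335 AM.

Meshir 7, 1335 AM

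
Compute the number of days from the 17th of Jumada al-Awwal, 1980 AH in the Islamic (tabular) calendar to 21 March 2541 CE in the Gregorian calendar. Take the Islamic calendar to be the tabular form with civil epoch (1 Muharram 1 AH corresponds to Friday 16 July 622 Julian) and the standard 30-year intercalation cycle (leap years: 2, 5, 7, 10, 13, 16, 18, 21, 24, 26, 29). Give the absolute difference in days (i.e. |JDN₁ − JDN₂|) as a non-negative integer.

645

JDN of the first date = 2649866.
JDN of the second date = 2649221.
|2649221 − 2649866| = 645.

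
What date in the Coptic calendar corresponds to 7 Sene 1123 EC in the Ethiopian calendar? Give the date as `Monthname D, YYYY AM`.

The source date corresponds to 8 June 1131 in the proleptic Gregorian calendar (JDN 2134307).
That day falls on 7 Paoni 847 AM in the Coptic calendar.

Paoni 7, 847 AM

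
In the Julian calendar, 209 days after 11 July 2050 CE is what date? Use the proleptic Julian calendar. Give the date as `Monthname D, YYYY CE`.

Counting 209 days forward from JDN 2470012 reaches JDN 2470221, which is February 5, 2051 CE.

February 5, 2051 CE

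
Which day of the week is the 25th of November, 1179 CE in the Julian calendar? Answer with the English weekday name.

Sunday

This is JDN 2152016 (2 December 1179 Gregorian).
JDN 2152016 mod 7 = 6, and JDN 0 was a Monday, so this is a Sunday.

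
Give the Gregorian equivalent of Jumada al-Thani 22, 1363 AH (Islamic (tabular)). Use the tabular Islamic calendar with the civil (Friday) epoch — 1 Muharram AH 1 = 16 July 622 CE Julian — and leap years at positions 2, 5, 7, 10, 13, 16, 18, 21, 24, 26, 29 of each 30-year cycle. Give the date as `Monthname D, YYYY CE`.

June 14, 1944 CE

Julian Day Number of the source date = 2431256.
Converting JDN 2431256 to the Gregorian calendar gives 14 June 1944 CE.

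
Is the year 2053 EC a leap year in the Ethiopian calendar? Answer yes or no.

2053 mod 4 = 1; in the Ethiopian calendar a year is leap when year mod 4 = 3, so it is a common year.

no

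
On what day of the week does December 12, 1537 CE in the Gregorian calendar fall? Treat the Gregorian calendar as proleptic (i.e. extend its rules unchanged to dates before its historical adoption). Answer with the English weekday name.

Sunday

2282783 ≡ 6 (mod 7); counting from Monday = 0 gives Sunday.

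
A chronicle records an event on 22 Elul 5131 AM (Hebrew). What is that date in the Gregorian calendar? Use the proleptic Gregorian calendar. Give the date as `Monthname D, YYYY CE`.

September 11, 1371 CE

Julian Day Number of the source date = 2222061.
Converting JDN 2222061 to the Gregorian calendar gives 11 September 1371 CE.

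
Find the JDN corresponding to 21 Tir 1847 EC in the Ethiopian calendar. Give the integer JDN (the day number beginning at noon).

In the Gregorian calendar the same day is 28 January 1855.
JDN 2299161 is 15 October 1582 CE (Gregorian); the target day is +99451 days from there, so JDN = 2398612.

2398612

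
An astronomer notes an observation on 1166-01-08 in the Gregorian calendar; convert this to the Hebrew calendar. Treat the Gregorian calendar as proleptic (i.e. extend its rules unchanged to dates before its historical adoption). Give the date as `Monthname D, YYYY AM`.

Tevet 26, 4926 AM

Julian Day Number of the source date = 2146940.
Converting JDN 2146940 to the Hebrew calendar gives 26 Tevet 4926 AM.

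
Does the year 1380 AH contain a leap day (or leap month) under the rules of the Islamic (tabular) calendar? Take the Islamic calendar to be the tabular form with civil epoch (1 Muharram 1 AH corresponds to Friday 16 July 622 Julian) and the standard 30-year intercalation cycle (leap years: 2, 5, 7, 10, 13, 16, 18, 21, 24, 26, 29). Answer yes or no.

Year 1380 AH is year 30 of its 30-year cycle; leap positions are 2, 5, 7, 10, 13, 16, 18, 21, 24, 26, 29, so it is a common year (354 days).

no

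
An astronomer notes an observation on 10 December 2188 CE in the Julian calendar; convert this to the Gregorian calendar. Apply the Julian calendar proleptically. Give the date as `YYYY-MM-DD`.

2188-12-24

For dates in this range the Gregorian date is 14 days ahead of the Julian.
10 December 2188 Julian + 14 days → 24 December 2188 Gregorian.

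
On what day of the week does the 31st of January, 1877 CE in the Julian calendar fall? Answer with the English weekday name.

This is JDN 2406663 (12 February 1877 Gregorian).
2406663 ≡ 0 (mod 7); counting from Monday = 0 gives Monday.

Monday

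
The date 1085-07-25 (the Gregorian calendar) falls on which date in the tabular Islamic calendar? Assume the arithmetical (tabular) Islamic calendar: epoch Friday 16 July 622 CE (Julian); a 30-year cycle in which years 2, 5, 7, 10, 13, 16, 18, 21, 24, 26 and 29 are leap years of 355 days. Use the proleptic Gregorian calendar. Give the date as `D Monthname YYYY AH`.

Julian Day Number of the source date = 2117554.
Converting JDN 2117554 to the tabular Islamic calendar gives 23 Rabi' al-Awwal 478 AH.

23 Rabi' al-Awwal 478 AH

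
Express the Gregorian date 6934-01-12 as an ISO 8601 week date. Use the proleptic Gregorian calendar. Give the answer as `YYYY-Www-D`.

6934-W02-2

The weekday is Tuesday (ISO weekday 2).
That Tuesday belongs to ISO week 2 of ISO year 6934.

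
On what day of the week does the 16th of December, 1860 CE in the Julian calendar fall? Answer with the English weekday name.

Friday

Equivalently 28 December 1860 Gregorian, JDN 2400773.
JDN 2400773 mod 7 = 4, and JDN 0 was a Monday, so this is a Friday.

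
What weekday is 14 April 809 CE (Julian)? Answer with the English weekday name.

Saturday

In the proleptic Gregorian calendar this is 18 April 809 (JDN 2016649).
JDN 2016649 mod 7 = 5, and JDN 0 was a Monday, so this is a Saturday.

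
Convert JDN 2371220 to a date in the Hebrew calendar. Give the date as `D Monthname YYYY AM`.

JDN 2371220 is 29 January 1780 in the Gregorian calendar.
In the Hebrew calendar that day is 22 Shevat 5540 AM.

22 Shevat 5540 AM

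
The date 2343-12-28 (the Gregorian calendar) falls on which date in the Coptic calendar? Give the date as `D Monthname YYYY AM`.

15 Koiak 2060 AM

Both dates share Julian Day Number 2577184; in the Coptic calendar that is 15 Koiak 2060 AM.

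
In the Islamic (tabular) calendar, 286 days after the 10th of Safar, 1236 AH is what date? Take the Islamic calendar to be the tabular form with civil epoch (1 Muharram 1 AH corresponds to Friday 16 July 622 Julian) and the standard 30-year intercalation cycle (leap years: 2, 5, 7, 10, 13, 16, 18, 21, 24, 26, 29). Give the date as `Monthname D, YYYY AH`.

Counting 286 days forward from JDN 2386122 reaches JDN 2386408, which is Dhu al-Hijjah 1, 1236 AH.

Dhu al-Hijjah 1, 1236 AH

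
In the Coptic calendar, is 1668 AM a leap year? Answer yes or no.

1668 mod 4 = 0; in the Coptic calendar a year is leap when year mod 4 = 3, so it is a common year.

no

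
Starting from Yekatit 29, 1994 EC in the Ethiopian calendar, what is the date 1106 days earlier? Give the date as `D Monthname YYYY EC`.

19 Yekatit 1991 EC

JDN of Yekatit 29, 1994 EC = 2452342.
2452342 − 1106 = 2451236.
JDN 2451236 in the Ethiopian calendar is 19 Yekatit 1991 EC.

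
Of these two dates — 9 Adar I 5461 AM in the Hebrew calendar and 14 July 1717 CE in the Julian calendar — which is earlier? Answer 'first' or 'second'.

The two dates have Julian Day Numbers 2342385 and 2348387 respectively.
Since 2342385 < 2348387, the first date comes first.

first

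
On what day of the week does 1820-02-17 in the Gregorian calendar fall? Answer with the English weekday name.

JDN 2385848 mod 7 = 3, and JDN 0 was a Monday, so this is a Thursday.

Thursday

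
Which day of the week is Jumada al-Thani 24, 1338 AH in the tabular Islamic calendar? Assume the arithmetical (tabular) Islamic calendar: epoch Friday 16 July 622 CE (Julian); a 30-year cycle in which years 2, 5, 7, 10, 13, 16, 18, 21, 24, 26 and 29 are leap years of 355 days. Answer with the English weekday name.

In the Gregorian calendar this is 15 March 1920 (JDN 2422399).
JDN 2422399 mod 7 = 0, and JDN 0 was a Monday, so this is a Monday.

Monday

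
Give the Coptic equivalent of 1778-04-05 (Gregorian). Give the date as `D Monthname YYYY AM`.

29 Paremhat 1494 AM

Julian Day Number of the source date = 2370556.
Converting JDN 2370556 to the Coptic calendar gives 29 Paremhat 1494 AM.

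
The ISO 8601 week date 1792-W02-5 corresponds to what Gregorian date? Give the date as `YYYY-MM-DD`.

1792-01-13

ISO week 1 of 1792 is the week containing the first Thursday of 1792.
Week 2, day 5 (Friday) lands on 1792-01-13.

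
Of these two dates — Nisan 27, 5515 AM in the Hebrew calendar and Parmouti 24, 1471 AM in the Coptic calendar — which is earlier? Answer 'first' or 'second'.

first

First date → JDN 2362158; second date → JDN 2362180.
JDN 2362158 < JDN 2362180, so the first date is earlier.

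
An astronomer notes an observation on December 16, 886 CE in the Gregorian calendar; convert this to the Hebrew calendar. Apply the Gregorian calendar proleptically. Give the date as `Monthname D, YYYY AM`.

Tevet 13, 4647 AM

Both dates share Julian Day Number 2045015; in the Hebrew calendar that is 13 Tevet 4647 AM.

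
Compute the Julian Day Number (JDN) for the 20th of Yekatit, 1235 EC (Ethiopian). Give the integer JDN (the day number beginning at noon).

In the proleptic Gregorian calendar the same day is 21 February 1243.
JDN 2451545 is 1 January 2000 CE (Gregorian); the target day is −276437 days from there, so JDN = 2175108.

2175108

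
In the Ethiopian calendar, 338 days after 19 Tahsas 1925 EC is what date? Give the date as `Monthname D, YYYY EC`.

Hidar 22, 1926 EC

The starting date is JDN 2427070; 2427070 + 338 = 2427408.
JDN 2427408 corresponds to Hidar 22, 1926 EC.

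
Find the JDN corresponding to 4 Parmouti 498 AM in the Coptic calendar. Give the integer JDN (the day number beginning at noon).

2006772

In the proleptic Gregorian calendar the same day is 3 April 782.
JDN 2451545 is 1 January 2000 CE (Gregorian); the target day is −444773 days from there, so JDN = 2006772.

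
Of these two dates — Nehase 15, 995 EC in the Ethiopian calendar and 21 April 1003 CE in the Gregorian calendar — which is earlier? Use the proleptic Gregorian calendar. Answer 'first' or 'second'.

second

Converting both to JDN: 2087623 vs 2087508; the smaller is the second.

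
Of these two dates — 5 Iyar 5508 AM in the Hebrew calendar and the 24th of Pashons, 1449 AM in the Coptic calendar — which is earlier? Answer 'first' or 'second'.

Converting both to JDN: 2359627 vs 2354175; the smaller is the second.

second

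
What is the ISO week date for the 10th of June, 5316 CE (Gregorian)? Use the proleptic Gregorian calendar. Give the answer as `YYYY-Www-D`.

The weekday is Wednesday (ISO weekday 3).
That Wednesday belongs to ISO week 24 of ISO year 5316.

5316-W24-3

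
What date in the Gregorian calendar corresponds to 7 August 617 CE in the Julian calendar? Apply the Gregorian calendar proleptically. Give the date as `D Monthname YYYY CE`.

At this point the Julian calendar is 3 days behind the Gregorian.
7 August 617 Julian + 3 days → 10 August 617 Gregorian.

10 August 617 CE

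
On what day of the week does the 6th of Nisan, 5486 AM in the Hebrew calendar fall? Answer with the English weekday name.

In the Gregorian calendar this is 7 April 1726 (JDN 2351565).
Since JDN mod 7 = 6 (0 = Monday), the day is Sunday.

Sunday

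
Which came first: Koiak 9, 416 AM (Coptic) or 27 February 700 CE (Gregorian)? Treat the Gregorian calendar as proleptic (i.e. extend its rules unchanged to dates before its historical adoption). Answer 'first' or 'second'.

Converting both to JDN: 1976707 vs 1976787; the smaller is the first.

first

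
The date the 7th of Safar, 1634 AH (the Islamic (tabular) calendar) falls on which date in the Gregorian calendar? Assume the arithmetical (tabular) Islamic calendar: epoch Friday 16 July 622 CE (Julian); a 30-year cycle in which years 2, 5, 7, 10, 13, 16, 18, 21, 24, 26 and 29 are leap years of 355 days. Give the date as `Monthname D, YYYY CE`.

Julian Day Number of the source date = 2527157.
Converting JDN 2527157 to the Gregorian calendar gives 8 January 2207 CE.

January 8, 2207 CE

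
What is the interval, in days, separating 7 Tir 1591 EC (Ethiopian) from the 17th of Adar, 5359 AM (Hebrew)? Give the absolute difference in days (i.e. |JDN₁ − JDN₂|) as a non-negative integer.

First date → JDN 2305094; second date → JDN 2305155.
The interval is |2305094 − 2305155| = 61 days.

61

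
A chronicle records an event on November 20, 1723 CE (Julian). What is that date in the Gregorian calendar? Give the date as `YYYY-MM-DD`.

1723-12-01

At this point the Julian calendar is 11 days behind the Gregorian.
20 November 1723 Julian + 11 days → 1 December 1723 Gregorian.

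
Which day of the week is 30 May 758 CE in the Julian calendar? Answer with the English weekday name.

Tuesday

Equivalently 3 June 758 Gregorian, JDN 1998067.
JDN 1998067 mod 7 = 1, and JDN 0 was a Monday, so this is a Tuesday.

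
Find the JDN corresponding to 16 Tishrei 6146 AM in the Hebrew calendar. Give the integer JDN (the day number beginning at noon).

2592456

Equivalently 20 October 2385 (Gregorian).
JDN 2400001 is 17 November 1858 CE (Gregorian), MJD 0; the target day is +192455 days from there, so JDN = 2592456.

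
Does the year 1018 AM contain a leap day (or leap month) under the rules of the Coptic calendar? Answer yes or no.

no

1018 mod 4 = 2; in the Coptic calendar a year is leap when year mod 4 = 3, so it is a common year.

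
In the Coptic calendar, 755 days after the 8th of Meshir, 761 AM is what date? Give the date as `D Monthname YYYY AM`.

JDN of the 8th of Meshir, 761 AM = 2102777.
2102777 + 755 = 2103532.
JDN 2103532 in the Coptic calendar is 3 Paremhat 763 AM.

3 Paremhat 763 AM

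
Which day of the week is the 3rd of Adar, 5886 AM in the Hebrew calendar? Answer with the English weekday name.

Wednesday

This is JDN 2497623 (27 February 2126 Gregorian).
Since JDN mod 7 = 2 (0 = Monday), the day is Wednesday.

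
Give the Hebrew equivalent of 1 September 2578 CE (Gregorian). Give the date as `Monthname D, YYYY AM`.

Julian Day Number of the source date = 2662899.
Converting JDN 2662899 to the Hebrew calendar gives 28 Av 6338 AM.

Av 28, 6338 AM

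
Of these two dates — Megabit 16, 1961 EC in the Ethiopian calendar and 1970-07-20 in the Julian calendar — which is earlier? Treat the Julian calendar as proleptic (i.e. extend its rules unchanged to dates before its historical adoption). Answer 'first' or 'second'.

first

First date → JDN 2440306; second date → JDN 2440801.
JDN 2440306 < JDN 2440801, so the first date is earlier.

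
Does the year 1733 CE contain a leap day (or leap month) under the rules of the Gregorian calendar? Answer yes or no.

no

1733 is not divisible by 4, so it is a common year.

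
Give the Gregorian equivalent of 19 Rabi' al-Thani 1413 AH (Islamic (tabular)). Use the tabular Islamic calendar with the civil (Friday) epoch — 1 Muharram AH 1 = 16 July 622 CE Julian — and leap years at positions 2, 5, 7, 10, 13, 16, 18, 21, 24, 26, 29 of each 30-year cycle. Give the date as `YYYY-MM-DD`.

Julian Day Number of the source date = 2448913.
Converting JDN 2448913 to the Gregorian calendar gives 17 October 1992 CE.

1992-10-17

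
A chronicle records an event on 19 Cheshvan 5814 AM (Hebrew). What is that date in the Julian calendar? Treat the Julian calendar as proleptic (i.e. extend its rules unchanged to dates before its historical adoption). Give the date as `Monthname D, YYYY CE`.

Julian Day Number of the source date = 2471207.
Converting JDN 2471207 to the Julian calendar gives 18 October 2053 CE.

October 18, 2053 CE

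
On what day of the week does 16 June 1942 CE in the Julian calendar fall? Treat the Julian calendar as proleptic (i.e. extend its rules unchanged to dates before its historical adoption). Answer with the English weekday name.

Monday

Equivalently 29 June 1942 Gregorian, JDN 2430540.
2430540 ≡ 0 (mod 7); counting from Monday = 0 gives Monday.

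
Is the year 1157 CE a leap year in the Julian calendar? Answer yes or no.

no

1157 mod 4 = 1, so it is a common year in the Julian calendar.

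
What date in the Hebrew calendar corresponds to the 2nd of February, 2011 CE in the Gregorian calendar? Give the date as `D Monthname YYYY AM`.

28 Shevat 5771 AM

Julian Day Number of the source date = 2455595.
Converting JDN 2455595 to the Hebrew calendar gives 28 Shevat 5771 AM.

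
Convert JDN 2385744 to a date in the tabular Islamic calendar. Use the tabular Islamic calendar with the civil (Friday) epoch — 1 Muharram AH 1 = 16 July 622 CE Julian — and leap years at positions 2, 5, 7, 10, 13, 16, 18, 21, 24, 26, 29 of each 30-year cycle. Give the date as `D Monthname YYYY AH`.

17 Muharram 1235 AH

JDN 2385744 is 5 November 1819 in the Gregorian calendar.
In the tabular Islamic calendar that day is 17 Muharram 1235 AH.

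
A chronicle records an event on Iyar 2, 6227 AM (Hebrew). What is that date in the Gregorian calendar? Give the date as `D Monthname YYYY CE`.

6 May 2467 CE

Julian Day Number of the source date = 2622239.
Converting JDN 2622239 to the Gregorian calendar gives 6 May 2467 CE.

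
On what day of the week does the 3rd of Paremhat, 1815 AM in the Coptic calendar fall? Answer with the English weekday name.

In the Gregorian calendar this is 12 March 2099 (JDN 2487775).
JDN 2487775 mod 7 = 3, and JDN 0 was a Monday, so this is a Thursday.

Thursday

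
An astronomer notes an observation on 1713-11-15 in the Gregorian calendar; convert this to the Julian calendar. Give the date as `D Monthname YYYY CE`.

The Julian–Gregorian offset here is 11 days (Julian trailing).
15 November 1713 Gregorian − 11 days → 4 November 1713 Julian.

4 November 1713 CE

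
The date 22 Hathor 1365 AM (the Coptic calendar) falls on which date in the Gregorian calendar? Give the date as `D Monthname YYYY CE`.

Both dates share Julian Day Number 2323312; in the Gregorian calendar that is 28 November 1648 CE.

28 November 1648 CE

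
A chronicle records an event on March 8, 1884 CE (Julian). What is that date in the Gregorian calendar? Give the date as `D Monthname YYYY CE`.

20 March 1884 CE

For dates in this range the Gregorian date is 12 days ahead of the Julian.
8 March 1884 Julian + 12 days → 20 March 1884 Gregorian.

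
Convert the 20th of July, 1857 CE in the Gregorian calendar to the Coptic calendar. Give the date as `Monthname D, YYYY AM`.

Julian Day Number of the source date = 2399516.
Converting JDN 2399516 to the Coptic calendar gives 14 Epip 1573 AM.

Epip 14, 1573 AM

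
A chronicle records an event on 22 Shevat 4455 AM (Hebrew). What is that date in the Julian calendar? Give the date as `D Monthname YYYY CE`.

The source date corresponds to 16 February 695 in the proleptic Gregorian calendar (JDN 1974950).
That day falls on 13 February 695 CE in the Julian calendar.

13 February 695 CE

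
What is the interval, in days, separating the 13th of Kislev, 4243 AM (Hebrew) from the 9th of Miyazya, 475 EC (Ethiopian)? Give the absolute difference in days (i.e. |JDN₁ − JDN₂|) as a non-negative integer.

First date → JDN 1897422; second date → JDN 1897567.
The interval is |1897422 − 1897567| = 145 days.

145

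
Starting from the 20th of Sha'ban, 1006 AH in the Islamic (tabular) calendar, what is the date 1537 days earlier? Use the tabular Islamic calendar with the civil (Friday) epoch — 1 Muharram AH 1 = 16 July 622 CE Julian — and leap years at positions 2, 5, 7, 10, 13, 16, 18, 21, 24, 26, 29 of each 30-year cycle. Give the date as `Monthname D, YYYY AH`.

The starting date is JDN 2304804; 2304804 − 1537 = 2303267.
JDN 2303267 corresponds to Rabi' al-Thani 18, 1002 AH.

Rabi' al-Thani 18, 1002 AH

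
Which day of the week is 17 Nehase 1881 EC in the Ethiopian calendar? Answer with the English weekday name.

Thursday

Equivalently 22 August 1889 Gregorian, JDN 2411237.
JDN 2411237 mod 7 = 3, and JDN 0 was a Monday, so this is a Thursday.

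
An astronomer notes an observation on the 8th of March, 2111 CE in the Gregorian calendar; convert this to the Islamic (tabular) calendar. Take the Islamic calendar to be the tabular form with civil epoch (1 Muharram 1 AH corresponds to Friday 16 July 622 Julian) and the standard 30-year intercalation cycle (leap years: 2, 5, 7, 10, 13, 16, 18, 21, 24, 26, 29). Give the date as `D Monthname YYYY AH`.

Julian Day Number of the source date = 2492153.
Converting JDN 2492153 to the tabular Islamic calendar gives 27 Rabi' al-Thani 1535 AH.

27 Rabi' al-Thani 1535 AH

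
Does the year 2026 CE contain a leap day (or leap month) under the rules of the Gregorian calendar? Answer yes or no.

no

2026 is not divisible by 4, so it is a common year.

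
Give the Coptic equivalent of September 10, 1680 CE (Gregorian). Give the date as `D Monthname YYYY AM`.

3 Thout 1397 AM

Both dates share Julian Day Number 2334921; in the Coptic calendar that is 3 Thout 1397 AM.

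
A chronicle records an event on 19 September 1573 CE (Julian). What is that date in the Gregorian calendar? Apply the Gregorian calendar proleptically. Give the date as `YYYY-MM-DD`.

1573-09-29

For dates in this range the Gregorian date is 10 days ahead of the Julian.
19 September 1573 Julian + 10 days → 29 September 1573 Gregorian.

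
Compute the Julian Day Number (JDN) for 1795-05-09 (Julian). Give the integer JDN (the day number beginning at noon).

2376810

In the Gregorian calendar the same day is 20 May 1795.
JDN 2299161 is 15 October 1582 CE (Gregorian); the target day is +77649 days from there, so JDN = 2376810.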